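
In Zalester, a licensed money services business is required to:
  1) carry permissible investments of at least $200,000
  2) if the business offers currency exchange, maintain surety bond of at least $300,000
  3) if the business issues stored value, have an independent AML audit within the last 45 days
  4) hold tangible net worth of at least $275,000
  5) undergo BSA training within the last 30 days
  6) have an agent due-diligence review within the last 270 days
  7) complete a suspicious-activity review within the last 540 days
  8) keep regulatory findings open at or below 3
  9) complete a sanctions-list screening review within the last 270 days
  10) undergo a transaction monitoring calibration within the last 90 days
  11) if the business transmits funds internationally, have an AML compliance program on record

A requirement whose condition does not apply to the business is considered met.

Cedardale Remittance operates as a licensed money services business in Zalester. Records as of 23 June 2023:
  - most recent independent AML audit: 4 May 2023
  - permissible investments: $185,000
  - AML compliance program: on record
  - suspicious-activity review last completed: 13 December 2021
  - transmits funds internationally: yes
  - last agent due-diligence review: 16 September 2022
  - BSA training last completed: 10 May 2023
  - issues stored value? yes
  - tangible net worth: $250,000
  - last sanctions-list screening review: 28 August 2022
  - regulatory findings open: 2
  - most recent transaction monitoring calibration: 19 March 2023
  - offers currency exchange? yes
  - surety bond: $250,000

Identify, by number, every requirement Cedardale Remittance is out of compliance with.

1. permissible investments $185,000 < $200,000 → not met
2. condition 'offers currency exchange' holds; surety bond $250,000 < $300,000 → not met
3. condition 'issues stored value' holds; independent AML audit 50 days ago vs limit 45 → not met
4. tangible net worth $250,000 < $275,000 → not met
5. BSA training 44 days ago vs limit 30 → not met
6. agent due-diligence review 280 days ago vs limit 270 → not met
7. suspicious-activity review 557 days ago vs limit 540 → not met
8. regulatory findings open 2 ≤ 3 → met
9. sanctions-list screening review 299 days ago vs limit 270 → not met
10. transaction monitoring calibration 96 days ago vs limit 90 → not met
11. condition 'transmits funds internationally' holds; AML compliance program present → met
Not met: 1, 2, 3, 4, 5, 6, 7, 9, 10

1, 2, 3, 4, 5, 6, 7, 9, 10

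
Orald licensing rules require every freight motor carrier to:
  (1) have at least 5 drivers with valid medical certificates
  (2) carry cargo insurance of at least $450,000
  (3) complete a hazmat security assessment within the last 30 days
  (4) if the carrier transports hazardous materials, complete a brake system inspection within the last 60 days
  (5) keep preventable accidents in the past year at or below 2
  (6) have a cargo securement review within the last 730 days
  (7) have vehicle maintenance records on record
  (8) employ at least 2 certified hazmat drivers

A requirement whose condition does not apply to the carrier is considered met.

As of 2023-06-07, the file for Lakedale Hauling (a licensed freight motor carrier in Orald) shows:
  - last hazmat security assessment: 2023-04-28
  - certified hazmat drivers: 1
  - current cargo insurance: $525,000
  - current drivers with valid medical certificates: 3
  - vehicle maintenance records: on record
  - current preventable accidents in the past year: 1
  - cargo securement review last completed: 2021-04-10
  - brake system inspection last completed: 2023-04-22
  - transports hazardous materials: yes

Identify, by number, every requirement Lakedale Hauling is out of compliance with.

1. drivers with valid medical certificates 3 < 5 → not met
2. cargo insurance $525,000 ≥ $450,000 → met
3. hazmat security assessment 40 days ago vs limit 30 → not met
4. condition 'transports hazardous materials' holds; brake system inspection 46 days ago vs limit 60 → met
5. preventable accidents in the past year 1 ≤ 2 → met
6. cargo securement review 788 days ago vs limit 730 → not met
7. vehicle maintenance records present → met
8. certified hazmat drivers 1 < 2 → not met
Not met: 1, 3, 6, 8

1, 3, 6, 8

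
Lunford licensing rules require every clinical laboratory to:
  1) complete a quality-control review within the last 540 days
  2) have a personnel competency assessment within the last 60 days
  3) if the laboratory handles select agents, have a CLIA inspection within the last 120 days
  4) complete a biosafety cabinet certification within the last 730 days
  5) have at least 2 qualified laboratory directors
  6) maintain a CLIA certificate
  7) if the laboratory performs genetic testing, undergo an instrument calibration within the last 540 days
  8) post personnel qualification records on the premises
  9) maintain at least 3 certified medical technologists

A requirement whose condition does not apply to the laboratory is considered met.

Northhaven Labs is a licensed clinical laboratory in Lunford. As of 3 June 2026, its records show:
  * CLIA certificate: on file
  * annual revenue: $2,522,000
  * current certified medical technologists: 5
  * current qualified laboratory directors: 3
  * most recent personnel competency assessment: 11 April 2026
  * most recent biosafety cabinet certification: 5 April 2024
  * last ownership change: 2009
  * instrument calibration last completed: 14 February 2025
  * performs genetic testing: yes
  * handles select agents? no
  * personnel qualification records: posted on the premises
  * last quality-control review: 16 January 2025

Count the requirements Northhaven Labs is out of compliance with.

1

1. quality-control review 503 days ago vs limit 540 → met
2. personnel competency assessment 53 days ago vs limit 60 → met
3. condition 'handles select agents' does not hold → requirement n/a → met
4. biosafety cabinet certification 789 days ago vs limit 730 → not met
5. qualified laboratory directors 3 ≥ 2 → met
6. CLIA certificate present → met
7. condition 'performs genetic testing' holds; instrument calibration 474 days ago vs limit 540 → met
8. personnel qualification records present → met
9. certified medical technologists 5 ≥ 3 → met
Not met: 1 of 9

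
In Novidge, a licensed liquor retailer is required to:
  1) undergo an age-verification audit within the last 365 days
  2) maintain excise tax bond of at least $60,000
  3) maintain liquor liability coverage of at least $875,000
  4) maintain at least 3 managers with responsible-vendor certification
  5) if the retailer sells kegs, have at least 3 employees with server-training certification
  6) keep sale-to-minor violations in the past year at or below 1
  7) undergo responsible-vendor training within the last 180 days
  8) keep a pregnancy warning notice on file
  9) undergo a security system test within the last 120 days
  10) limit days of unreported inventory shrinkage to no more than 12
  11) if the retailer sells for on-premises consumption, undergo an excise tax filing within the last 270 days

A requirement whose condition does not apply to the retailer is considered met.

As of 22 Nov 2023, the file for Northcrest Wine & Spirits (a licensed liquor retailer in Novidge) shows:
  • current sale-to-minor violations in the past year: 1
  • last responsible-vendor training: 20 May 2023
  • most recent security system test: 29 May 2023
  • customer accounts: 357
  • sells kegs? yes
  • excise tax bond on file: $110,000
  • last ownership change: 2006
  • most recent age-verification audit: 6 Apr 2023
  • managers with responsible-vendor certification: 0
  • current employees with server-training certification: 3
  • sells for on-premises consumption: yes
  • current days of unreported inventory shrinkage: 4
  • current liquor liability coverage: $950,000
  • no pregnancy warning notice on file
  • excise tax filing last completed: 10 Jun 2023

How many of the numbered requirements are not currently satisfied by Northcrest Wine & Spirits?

4

1. age-verification audit 230 days ago vs limit 365 → met
2. excise tax bond $110,000 ≥ $60,000 → met
3. liquor liability coverage $950,000 ≥ $875,000 → met
4. managers with responsible-vendor certification 0 < 3 → not met
5. condition 'sells kegs' holds; employees with server-training certification 3 ≥ 3 → met
6. sale-to-minor violations in the past year 1 ≤ 1 → met
7. responsible-vendor training 186 days ago vs limit 180 → not met
8. pregnancy warning notice absent → not met
9. security system test 177 days ago vs limit 120 → not met
10. days of unreported inventory shrinkage 4 ≤ 12 → met
11. condition 'sells for on-premises consumption' holds; excise tax filing 165 days ago vs limit 270 → met
Not met: 4 of 11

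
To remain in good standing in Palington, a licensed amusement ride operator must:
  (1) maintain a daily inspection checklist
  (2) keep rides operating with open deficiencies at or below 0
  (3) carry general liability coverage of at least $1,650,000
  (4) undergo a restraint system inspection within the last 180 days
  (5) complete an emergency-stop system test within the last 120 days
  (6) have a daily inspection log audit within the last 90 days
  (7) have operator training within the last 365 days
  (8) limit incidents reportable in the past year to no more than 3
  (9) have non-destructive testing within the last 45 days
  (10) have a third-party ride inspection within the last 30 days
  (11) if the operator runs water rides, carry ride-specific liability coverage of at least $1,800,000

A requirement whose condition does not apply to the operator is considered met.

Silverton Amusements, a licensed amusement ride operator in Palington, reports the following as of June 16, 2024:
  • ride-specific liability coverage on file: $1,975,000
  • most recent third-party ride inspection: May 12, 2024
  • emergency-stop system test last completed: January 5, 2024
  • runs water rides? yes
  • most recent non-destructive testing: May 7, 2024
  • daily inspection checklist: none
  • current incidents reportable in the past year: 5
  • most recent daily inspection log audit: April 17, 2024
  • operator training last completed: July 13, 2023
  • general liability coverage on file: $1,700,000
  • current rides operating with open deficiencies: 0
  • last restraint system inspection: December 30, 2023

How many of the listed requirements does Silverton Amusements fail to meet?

4

1. daily inspection checklist absent → not met
2. rides operating with open deficiencies 0 ≤ 0 → met
3. general liability coverage $1,700,000 ≥ $1,650,000 → met
4. restraint system inspection 169 days ago vs limit 180 → met
5. emergency-stop system test 163 days ago vs limit 120 → not met
6. daily inspection log audit 60 days ago vs limit 90 → met
7. operator training 339 days ago vs limit 365 → met
8. incidents reportable in the past year 5 > 3 → not met
9. non-destructive testing 40 days ago vs limit 45 → met
10. third-party ride inspection 35 days ago vs limit 30 → not met
11. condition 'runs water rides' holds; ride-specific liability coverage $1,975,000 ≥ $1,800,000 → met
Not met: 4 of 11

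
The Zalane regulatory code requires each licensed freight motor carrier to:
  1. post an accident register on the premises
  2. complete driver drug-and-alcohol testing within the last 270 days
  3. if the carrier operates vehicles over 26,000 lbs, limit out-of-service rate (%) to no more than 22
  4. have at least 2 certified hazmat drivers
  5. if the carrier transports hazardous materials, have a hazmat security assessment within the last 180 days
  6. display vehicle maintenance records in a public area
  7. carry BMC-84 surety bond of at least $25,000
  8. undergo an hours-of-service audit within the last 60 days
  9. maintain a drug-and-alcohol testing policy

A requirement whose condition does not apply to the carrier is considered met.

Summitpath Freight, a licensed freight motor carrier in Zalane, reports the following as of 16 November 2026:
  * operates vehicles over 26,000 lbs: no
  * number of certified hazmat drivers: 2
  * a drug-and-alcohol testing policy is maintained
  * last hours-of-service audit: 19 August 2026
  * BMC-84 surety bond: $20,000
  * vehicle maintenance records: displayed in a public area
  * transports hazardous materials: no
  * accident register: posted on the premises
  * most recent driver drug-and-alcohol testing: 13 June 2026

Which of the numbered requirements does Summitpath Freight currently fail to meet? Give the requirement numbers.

1. accident register present → met
2. driver drug-and-alcohol testing 156 days ago vs limit 270 → met
3. condition 'operates vehicles over 26,000 lbs' does not hold → requirement n/a → met
4. certified hazmat drivers 2 ≥ 2 → met
5. condition 'transports hazardous materials' does not hold → requirement n/a → met
6. vehicle maintenance records present → met
7. BMC-84 surety bond $20,000 < $25,000 → not met
8. hours-of-service audit 89 days ago vs limit 60 → not met
9. drug-and-alcohol testing policy present → met
Not met: 7, 8

7, 8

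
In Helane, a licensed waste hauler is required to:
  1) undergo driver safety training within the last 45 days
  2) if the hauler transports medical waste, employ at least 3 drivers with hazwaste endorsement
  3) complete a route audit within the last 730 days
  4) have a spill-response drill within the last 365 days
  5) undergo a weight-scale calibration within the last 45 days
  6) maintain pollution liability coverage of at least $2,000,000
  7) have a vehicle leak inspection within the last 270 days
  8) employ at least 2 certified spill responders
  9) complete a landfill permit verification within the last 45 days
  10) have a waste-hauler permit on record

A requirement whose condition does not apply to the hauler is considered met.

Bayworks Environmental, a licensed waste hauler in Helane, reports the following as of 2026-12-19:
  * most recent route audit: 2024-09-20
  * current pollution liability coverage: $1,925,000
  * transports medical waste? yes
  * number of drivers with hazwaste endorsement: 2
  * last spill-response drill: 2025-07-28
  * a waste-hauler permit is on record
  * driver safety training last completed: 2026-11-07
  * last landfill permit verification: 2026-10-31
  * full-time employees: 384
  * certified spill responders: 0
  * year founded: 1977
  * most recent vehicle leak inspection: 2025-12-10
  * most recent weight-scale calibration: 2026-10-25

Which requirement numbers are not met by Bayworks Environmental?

1. driver safety training 42 days ago vs limit 45 → met
2. condition 'transports medical waste' holds; drivers with hazwaste endorsement 2 < 3 → not met
3. route audit 820 days ago vs limit 730 → not met
4. spill-response drill 509 days ago vs limit 365 → not met
5. weight-scale calibration 55 days ago vs limit 45 → not met
6. pollution liability coverage $1,925,000 < $2,000,000 → not met
7. vehicle leak inspection 374 days ago vs limit 270 → not met
8. certified spill responders 0 < 2 → not met
9. landfill permit verification 49 days ago vs limit 45 → not met
10. waste-hauler permit present → met
Not met: 2, 3, 4, 5, 6, 7, 8, 9

2, 3, 4, 5, 6, 7, 8, 9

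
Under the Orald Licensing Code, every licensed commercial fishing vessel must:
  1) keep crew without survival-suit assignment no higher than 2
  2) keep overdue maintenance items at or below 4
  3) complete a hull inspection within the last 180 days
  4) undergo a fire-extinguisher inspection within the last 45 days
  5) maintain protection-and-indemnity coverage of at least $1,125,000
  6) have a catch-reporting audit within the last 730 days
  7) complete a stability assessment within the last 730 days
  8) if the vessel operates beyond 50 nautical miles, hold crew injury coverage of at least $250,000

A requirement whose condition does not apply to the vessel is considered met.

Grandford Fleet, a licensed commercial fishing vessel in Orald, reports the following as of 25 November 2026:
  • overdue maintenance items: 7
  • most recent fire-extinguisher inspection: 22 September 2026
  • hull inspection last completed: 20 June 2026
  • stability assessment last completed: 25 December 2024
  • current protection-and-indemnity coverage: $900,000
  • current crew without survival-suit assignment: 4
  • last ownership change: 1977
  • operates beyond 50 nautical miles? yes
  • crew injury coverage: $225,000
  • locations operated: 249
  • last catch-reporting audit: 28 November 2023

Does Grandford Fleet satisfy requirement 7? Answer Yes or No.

7. stability assessment 700 days ago vs limit 730 → met

Yes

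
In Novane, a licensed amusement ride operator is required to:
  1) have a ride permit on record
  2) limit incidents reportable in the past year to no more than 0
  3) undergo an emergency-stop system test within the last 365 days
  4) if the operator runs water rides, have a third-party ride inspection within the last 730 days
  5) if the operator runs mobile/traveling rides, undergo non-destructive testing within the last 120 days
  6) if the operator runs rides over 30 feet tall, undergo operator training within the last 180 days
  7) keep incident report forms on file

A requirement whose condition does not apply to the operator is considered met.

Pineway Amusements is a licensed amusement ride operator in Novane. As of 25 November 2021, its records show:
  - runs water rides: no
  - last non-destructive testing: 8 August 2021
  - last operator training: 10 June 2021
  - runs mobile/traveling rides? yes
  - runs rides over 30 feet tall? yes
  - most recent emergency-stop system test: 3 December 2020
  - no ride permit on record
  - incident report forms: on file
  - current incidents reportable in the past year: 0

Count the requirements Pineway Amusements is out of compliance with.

1. ride permit absent → not met
2. incidents reportable in the past year 0 ≤ 0 → met
3. emergency-stop system test 357 days ago vs limit 365 → met
4. condition 'runs water rides' does not hold → requirement n/a → met
5. condition 'runs mobile/traveling rides' holds; non-destructive testing 109 days ago vs limit 120 → met
6. condition 'runs rides over 30 feet tall' holds; operator training 168 days ago vs limit 180 → met
7. incident report forms present → met
Not met: 1 of 7

1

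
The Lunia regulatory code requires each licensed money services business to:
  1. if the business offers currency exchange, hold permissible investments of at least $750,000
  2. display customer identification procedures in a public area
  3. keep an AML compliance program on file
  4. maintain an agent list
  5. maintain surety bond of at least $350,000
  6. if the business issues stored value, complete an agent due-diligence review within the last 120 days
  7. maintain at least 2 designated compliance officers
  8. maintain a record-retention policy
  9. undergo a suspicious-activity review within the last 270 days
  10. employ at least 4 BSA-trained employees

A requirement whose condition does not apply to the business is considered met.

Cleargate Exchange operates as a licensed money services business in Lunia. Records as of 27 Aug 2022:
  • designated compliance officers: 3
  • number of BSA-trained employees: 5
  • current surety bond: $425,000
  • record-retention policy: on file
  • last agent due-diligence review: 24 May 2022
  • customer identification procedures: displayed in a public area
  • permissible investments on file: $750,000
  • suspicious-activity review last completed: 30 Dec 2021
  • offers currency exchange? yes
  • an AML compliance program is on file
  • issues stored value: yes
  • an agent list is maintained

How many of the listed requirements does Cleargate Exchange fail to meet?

0

1. condition 'offers currency exchange' holds; permissible investments $750,000 ≥ $750,000 → met
2. customer identification procedures present → met
3. AML compliance program present → met
4. agent list present → met
5. surety bond $425,000 ≥ $350,000 → met
6. condition 'issues stored value' holds; agent due-diligence review 95 days ago vs limit 120 → met
7. designated compliance officers 3 ≥ 2 → met
8. record-retention policy present → met
9. suspicious-activity review 240 days ago vs limit 270 → met
10. BSA-trained employees 5 ≥ 4 → met
Not met: 0 of 10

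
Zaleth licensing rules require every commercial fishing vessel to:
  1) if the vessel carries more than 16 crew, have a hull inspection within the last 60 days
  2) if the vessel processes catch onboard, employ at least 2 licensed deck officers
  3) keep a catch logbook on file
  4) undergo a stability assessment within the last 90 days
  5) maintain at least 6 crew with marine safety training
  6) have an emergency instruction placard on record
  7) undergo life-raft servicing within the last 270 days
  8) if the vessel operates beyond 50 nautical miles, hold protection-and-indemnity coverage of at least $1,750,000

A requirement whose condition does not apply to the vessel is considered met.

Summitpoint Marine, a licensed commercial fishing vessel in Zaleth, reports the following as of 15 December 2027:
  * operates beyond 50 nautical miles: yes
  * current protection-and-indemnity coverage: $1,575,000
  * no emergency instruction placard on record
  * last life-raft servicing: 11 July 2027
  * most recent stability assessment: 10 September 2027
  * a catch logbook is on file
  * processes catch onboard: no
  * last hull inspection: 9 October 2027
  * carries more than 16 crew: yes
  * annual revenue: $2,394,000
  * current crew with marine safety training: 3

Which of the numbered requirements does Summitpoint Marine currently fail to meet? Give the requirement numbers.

1, 4, 5, 6, 8

1. condition 'carries more than 16 crew' holds; hull inspection 67 days ago vs limit 60 → not met
2. condition 'processes catch onboard' does not hold → requirement n/a → met
3. catch logbook present → met
4. stability assessment 96 days ago vs limit 90 → not met
5. crew with marine safety training 3 < 6 → not met
6. emergency instruction placard absent → not met
7. life-raft servicing 157 days ago vs limit 270 → met
8. condition 'operates beyond 50 nautical miles' holds; protection-and-indemnity coverage $1,575,000 < $1,750,000 → not met
Not met: 1, 4, 5, 6, 8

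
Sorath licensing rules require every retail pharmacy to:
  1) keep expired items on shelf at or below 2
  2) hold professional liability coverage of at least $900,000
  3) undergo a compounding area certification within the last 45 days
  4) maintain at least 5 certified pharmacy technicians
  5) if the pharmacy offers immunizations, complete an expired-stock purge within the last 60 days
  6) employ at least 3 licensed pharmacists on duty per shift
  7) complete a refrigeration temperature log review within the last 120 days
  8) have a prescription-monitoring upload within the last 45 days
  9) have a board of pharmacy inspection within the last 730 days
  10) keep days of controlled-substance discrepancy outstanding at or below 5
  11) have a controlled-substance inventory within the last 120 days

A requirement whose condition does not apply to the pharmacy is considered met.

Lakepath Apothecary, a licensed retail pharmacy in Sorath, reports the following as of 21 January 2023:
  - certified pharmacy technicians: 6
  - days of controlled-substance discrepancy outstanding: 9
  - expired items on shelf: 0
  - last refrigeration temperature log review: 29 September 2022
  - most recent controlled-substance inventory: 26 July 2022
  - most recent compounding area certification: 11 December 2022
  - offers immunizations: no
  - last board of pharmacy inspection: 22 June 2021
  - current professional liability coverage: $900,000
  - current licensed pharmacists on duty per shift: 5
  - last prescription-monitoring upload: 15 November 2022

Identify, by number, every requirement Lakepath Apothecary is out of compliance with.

1. expired items on shelf 0 ≤ 2 → met
2. professional liability coverage $900,000 ≥ $900,000 → met
3. compounding area certification 41 days ago vs limit 45 → met
4. certified pharmacy technicians 6 ≥ 5 → met
5. condition 'offers immunizations' does not hold → requirement n/a → met
6. licensed pharmacists on duty per shift 5 ≥ 3 → met
7. refrigeration temperature log review 114 days ago vs limit 120 → met
8. prescription-monitoring upload 67 days ago vs limit 45 → not met
9. board of pharmacy inspection 578 days ago vs limit 730 → met
10. days of controlled-substance discrepancy outstanding 9 > 5 → not met
11. controlled-substance inventory 179 days ago vs limit 120 → not met
Not met: 8, 10, 11

8, 10, 11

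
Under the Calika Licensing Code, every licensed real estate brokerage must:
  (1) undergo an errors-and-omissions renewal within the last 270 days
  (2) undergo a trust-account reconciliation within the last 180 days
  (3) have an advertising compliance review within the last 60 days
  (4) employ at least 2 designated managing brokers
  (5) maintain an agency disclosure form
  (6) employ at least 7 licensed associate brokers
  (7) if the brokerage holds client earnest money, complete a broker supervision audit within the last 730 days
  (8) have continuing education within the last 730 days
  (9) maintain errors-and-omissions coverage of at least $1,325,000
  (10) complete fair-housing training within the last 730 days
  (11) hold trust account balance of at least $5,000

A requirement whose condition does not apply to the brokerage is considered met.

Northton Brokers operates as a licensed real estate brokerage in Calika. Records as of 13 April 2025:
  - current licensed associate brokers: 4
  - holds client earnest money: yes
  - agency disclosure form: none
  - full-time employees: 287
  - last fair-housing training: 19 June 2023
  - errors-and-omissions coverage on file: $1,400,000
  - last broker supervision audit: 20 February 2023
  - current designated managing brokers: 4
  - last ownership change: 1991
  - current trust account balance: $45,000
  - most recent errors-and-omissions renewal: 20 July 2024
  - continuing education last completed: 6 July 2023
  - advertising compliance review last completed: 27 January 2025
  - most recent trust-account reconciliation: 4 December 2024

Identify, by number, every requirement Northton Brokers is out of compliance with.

1. errors-and-omissions renewal 267 days ago vs limit 270 → met
2. trust-account reconciliation 130 days ago vs limit 180 → met
3. advertising compliance review 76 days ago vs limit 60 → not met
4. designated managing brokers 4 ≥ 2 → met
5. agency disclosure form absent → not met
6. licensed associate brokers 4 < 7 → not met
7. condition 'holds client earnest money' holds; broker supervision audit 783 days ago vs limit 730 → not met
8. continuing education 647 days ago vs limit 730 → met
9. errors-and-omissions coverage $1,400,000 ≥ $1,325,000 → met
10. fair-housing training 664 days ago vs limit 730 → met
11. trust account balance $45,000 ≥ $5,000 → met
Not met: 3, 5, 6, 7

3, 5, 6, 7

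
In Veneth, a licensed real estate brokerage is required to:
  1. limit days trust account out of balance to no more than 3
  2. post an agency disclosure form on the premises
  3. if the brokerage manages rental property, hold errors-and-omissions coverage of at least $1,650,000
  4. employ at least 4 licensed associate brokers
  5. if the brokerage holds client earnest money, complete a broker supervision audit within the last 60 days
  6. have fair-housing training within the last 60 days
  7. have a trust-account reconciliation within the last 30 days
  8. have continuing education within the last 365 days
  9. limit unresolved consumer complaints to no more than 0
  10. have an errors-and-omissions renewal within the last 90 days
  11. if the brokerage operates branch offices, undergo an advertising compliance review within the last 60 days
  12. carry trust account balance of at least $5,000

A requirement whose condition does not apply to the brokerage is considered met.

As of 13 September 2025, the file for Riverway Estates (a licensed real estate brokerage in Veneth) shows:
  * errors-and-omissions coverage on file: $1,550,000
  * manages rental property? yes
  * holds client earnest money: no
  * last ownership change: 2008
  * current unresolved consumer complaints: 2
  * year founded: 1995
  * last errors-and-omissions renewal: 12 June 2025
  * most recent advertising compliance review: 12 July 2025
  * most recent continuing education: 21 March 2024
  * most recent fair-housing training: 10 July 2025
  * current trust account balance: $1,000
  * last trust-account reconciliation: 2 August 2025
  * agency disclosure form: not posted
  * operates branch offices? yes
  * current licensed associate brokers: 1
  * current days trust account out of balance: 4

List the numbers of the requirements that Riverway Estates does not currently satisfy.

1, 2, 3, 4, 6, 7, 8, 9, 10, 11, 12

1. days trust account out of balance 4 > 3 → not met
2. agency disclosure form absent → not met
3. condition 'manages rental property' holds; errors-and-omissions coverage $1,550,000 < $1,650,000 → not met
4. licensed associate brokers 1 < 4 → not met
5. condition 'holds client earnest money' does not hold → requirement n/a → met
6. fair-housing training 65 days ago vs limit 60 → not met
7. trust-account reconciliation 42 days ago vs limit 30 → not met
8. continuing education 541 days ago vs limit 365 → not met
9. unresolved consumer complaints 2 > 0 → not met
10. errors-and-omissions renewal 93 days ago vs limit 90 → not met
11. condition 'operates branch offices' holds; advertising compliance review 63 days ago vs limit 60 → not met
12. trust account balance $1,000 < $5,000 → not met
Not met: 1, 2, 3, 4, 6, 7, 8, 9, 10, 11, 12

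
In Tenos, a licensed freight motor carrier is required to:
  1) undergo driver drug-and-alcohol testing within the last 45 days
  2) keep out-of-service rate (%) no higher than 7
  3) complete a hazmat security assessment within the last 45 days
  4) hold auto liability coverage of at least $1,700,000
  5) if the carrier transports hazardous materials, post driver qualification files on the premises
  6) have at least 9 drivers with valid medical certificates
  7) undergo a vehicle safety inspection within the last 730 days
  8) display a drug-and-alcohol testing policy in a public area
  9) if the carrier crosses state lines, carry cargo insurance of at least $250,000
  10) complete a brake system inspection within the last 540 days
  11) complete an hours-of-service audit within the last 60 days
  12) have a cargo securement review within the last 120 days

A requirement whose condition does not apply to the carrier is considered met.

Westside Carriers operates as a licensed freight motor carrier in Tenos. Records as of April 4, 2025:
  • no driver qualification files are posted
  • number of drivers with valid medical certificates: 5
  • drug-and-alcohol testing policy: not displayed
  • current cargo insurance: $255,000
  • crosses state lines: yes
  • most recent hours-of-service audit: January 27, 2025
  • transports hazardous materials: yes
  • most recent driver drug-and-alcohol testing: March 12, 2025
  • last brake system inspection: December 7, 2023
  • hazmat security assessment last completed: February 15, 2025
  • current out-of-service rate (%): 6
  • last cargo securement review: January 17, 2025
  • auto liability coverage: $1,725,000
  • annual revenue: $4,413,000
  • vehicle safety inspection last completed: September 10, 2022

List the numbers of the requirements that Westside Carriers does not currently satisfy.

1. driver drug-and-alcohol testing 23 days ago vs limit 45 → met
2. out-of-service rate (%) 6 ≤ 7 → met
3. hazmat security assessment 48 days ago vs limit 45 → not met
4. auto liability coverage $1,725,000 ≥ $1,700,000 → met
5. condition 'transports hazardous materials' holds; driver qualification files absent → not met
6. drivers with valid medical certificates 5 < 9 → not met
7. vehicle safety inspection 937 days ago vs limit 730 → not met
8. drug-and-alcohol testing policy absent → not met
9. condition 'crosses state lines' holds; cargo insurance $255,000 ≥ $250,000 → met
10. brake system inspection 484 days ago vs limit 540 → met
11. hours-of-service audit 67 days ago vs limit 60 → not met
12. cargo securement review 77 days ago vs limit 120 → met
Not met: 3, 5, 6, 7, 8, 11

3, 5, 6, 7, 8, 11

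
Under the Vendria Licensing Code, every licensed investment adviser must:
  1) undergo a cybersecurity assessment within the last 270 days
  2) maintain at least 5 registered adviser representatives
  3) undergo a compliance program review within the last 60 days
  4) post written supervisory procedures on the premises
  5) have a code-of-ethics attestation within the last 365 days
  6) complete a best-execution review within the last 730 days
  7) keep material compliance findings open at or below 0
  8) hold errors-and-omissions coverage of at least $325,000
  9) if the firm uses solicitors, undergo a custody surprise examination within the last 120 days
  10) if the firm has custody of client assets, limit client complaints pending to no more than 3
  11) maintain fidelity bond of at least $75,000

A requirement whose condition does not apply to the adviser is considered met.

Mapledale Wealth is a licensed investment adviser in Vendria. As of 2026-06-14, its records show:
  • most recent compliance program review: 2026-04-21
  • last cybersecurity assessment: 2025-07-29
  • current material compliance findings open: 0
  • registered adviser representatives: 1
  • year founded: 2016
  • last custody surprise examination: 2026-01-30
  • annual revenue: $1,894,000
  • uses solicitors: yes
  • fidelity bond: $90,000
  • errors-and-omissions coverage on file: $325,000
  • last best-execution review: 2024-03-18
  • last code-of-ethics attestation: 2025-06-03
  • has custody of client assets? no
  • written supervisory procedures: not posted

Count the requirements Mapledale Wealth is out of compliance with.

6

1. cybersecurity assessment 320 days ago vs limit 270 → not met
2. registered adviser representatives 1 < 5 → not met
3. compliance program review 54 days ago vs limit 60 → met
4. written supervisory procedures absent → not met
5. code-of-ethics attestation 376 days ago vs limit 365 → not met
6. best-execution review 818 days ago vs limit 730 → not met
7. material compliance findings open 0 ≤ 0 → met
8. errors-and-omissions coverage $325,000 ≥ $325,000 → met
9. condition 'uses solicitors' holds; custody surprise examination 135 days ago vs limit 120 → not met
10. condition 'has custody of client assets' does not hold → requirement n/a → met
11. fidelity bond $90,000 ≥ $75,000 → met
Not met: 6 of 11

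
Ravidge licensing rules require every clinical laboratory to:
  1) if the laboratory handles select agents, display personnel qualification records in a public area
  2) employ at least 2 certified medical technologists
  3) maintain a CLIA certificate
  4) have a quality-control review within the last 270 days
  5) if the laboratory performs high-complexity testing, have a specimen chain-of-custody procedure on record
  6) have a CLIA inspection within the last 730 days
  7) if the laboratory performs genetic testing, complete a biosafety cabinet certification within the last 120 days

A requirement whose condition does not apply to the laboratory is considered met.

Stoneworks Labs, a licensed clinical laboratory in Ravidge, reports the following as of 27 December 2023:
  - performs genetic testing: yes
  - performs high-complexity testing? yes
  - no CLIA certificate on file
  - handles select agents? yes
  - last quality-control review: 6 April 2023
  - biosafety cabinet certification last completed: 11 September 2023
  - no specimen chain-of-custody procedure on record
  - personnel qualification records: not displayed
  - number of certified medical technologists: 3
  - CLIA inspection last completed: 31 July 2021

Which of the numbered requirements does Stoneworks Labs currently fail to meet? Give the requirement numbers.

1, 3, 5, 6

1. condition 'handles select agents' holds; personnel qualification records absent → not met
2. certified medical technologists 3 ≥ 2 → met
3. CLIA certificate absent → not met
4. quality-control review 265 days ago vs limit 270 → met
5. condition 'performs high-complexity testing' holds; specimen chain-of-custody procedure absent → not met
6. CLIA inspection 879 days ago vs limit 730 → not met
7. condition 'performs genetic testing' holds; biosafety cabinet certification 107 days ago vs limit 120 → met
Not met: 1, 3, 5, 6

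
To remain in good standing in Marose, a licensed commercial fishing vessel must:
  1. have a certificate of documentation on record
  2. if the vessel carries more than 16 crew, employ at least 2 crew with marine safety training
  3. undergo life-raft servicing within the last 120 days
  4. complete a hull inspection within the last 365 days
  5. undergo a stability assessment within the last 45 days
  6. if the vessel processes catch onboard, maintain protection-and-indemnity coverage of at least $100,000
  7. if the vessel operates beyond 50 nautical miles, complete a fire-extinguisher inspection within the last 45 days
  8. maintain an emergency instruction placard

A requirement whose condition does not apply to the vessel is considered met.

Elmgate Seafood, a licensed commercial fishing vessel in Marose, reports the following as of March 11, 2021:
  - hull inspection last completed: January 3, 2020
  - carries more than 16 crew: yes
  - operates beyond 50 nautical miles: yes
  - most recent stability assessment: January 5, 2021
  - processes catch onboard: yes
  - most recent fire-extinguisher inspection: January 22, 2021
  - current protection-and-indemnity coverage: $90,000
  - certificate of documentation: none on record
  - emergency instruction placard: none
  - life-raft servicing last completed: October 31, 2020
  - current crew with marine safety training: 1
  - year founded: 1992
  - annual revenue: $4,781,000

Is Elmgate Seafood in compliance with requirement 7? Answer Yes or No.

7. condition 'operates beyond 50 nautical miles' holds; fire-extinguisher inspection 48 days ago vs limit 45 → not met

No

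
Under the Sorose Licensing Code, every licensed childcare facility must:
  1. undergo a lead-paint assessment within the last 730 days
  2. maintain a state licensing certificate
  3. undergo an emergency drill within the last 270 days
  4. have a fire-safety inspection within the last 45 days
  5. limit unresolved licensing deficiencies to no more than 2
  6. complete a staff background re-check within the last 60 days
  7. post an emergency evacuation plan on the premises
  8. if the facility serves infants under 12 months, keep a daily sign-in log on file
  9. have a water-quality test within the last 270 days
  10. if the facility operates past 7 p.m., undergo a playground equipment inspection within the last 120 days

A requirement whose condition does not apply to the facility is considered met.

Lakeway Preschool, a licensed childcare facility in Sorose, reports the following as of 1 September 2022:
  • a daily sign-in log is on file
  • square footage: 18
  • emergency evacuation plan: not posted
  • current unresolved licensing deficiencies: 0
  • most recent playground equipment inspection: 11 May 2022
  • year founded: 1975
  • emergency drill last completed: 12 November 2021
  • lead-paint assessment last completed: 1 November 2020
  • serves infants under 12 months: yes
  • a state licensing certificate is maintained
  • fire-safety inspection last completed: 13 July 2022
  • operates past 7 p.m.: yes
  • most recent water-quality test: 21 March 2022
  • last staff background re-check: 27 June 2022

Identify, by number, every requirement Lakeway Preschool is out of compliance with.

3, 4, 6, 7

1. lead-paint assessment 669 days ago vs limit 730 → met
2. state licensing certificate present → met
3. emergency drill 293 days ago vs limit 270 → not met
4. fire-safety inspection 50 days ago vs limit 45 → not met
5. unresolved licensing deficiencies 0 ≤ 2 → met
6. staff background re-check 66 days ago vs limit 60 → not met
7. emergency evacuation plan absent → not met
8. condition 'serves infants under 12 months' holds; daily sign-in log present → met
9. water-quality test 164 days ago vs limit 270 → met
10. condition 'operates past 7 p.m.' holds; playground equipment inspection 113 days ago vs limit 120 → met
Not met: 3, 4, 6, 7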